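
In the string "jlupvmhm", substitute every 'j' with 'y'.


Input string: 'jlupvmhm'
Operation: replace 'j' with 'y'
Positions of 'j': 0
After replacement: ylupvmhm


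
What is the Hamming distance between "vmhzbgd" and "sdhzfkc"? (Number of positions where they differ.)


String 1: 'vmhzbgd'
String 2: 'sdhzfkc'
Compare each position: pos 0: 'v'!='s', pos 1: 'm'!='d', pos 2: 'h'=='h', pos 3: 'z'=='z', pos 4: 'b'!='f', pos 5: 'g'!='k', pos 6: 'd'!='c'
Differing positions: 5
Hamming distance: 5


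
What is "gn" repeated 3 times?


Input string: 'gn'
Operation: repeat 3 times
Concatenation: 'gn' + 'gn' + 'gn'
Result: gngngn


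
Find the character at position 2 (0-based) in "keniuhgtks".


Input string: 'keniuhgtks'
Operation: get character at index 2
Index mapping: s[0]='k', s[1]='e', s[2]='n'
Result: 'n'


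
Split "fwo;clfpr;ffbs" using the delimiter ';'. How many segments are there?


Input string: 'fwo;clfpr;ffbs'
Delimiter: ';'
Split result: 'fwo', 'clfpr', 'ffbs'
Number of parts: 3


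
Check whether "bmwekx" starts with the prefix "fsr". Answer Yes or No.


Input string: 'bmwekx'
Prefix to check: 'fsr'
First 3 characters of input: 'bmw'
Match: False
Result: No


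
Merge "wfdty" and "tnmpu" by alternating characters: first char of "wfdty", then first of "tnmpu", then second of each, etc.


String 1: 'wfdty'
String 2: 'tnmpu'
Operation: alternate characters
Pairs: 'w'+'t', 'f'+'n', 'd'+'m', 't'+'p', 'y'+'u'
Result: wtfndmtpyu


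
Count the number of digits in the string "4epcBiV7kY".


Input string: '4epcBiV7kY'
Operation: count digit characters (0-9)
Scan: '4'(digit), 'e', 'p', 'c', 'B', 'i', 'V', '7'(digit), 'k', 'Y'
Digits found: 2
Result: 2


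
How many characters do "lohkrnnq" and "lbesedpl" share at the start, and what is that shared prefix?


String 1: 'lohkrnnq'
String 2: 'lbesedpl'
Compare position by position:
pos 0: 'l' vs 'l' match
pos 1: 'o' vs 'b' differ -> stop
Longest common prefix: "l" (length 1)


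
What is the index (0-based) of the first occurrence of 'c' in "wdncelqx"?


Input string: 'wdncelqx'
Target: 'c'
Scanning left to right: s[0]='w', s[1]='d', s[2]='n', s[3]='c'
First match at index: 3


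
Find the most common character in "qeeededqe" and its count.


Input: 'qeeededqe'
Operation: tally each character
Counts: 'd':2, 'e':5, 'q':2
Maximum: 'e' appears 5 times


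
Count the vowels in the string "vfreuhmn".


Input string: 'vfreuhmn'
Operation: count vowels (a, e, i, o, u)
Scan: s[0]='v', s[1]='f', s[2]='r', s[3]='e' (vowel), s[4]='u' (vowel), s[5]='h', s[6]='m', s[7]='n'
Vowels found: 2
Result: 2


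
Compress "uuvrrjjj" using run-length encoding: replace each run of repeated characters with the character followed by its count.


Input: 'uuvrrjjj'
Operation: identify consecutive runs
Runs: 'uu' -> u2, 'v' -> v1, 'rr' -> r2, 'jjj' -> j3
Encoded: u2v1r2j3


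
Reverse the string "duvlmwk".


Input string: 'duvlmwk'
Operation: reverse character order
Original order: 'd' -> 'u' -> 'v' -> 'l' -> 'm' -> 'w' -> 'k'
Reversed order: 'k' -> 'w' -> 'm' -> 'l' -> 'v' -> 'u' -> 'd'
Result: kwmlvud


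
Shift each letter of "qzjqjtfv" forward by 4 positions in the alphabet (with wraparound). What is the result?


Input: 'qzjqjtfv', shift = 4
Operation: for each letter, (position + 4) mod 26
Mapping: 'q'(16+4=20)->'u', 'z'(25+4=29, 29 mod 26=3)->'d', 'j'(9+4=13)->'n', 'q'(16+4=20)->'u', 'j'(9+4=13)->'n', 't'(19+4=23)->'x', 'f'(5+4=9)->'j', 'v'(21+4=25)->'z'
Result: udnunxjz


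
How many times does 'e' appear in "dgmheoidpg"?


Input string: 'dgmheoidpg'
Target character: 'e'
Scan each position: s[4]='e'
Matches found at indices: 4
Total: 1


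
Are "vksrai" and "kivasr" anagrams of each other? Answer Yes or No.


String 1: 'vksrai' -> sorted: 'aikrsv'
String 2: 'kivasr' -> sorted: 'aikrsv'
Compare sorted forms: 'aikrsv' == 'aikrsv'
Anagram: Yes


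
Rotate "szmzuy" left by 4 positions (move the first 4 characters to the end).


Input: 'szmzuy', shift = 4
Operation: split at index 4 and swap parts
Front part s[0:4] = 'szmz'
Back part s[4:] = 'uy'
Rotated = back + front = 'uy' + 'szmz'
Result: uyszmz


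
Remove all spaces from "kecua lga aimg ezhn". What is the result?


Input string: 'kecua lga aimg ezhn'
Operation: remove all spaces
Words: 'kecua', 'lga', 'aimg', 'ezhn'
Join without spaces: kecualgaaimgezhn


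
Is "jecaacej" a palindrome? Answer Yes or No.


Input string: 'jecaacej'
Reversed: 'jecaacej'
Compare pairs: s[0]='j' vs s[7]='j' (match), s[1]='e' vs s[6]='e' (match), s[2]='c' vs s[5]='c' (match), s[3]='a' vs s[4]='a' (match)
Palindrome: Yes


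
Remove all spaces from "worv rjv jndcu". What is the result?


Input string: 'worv rjv jndcu'
Operation: remove all spaces
Words: 'worv', 'rjv', 'jndcu'
Join without spaces: worvrjvjndcu


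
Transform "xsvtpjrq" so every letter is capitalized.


Input string: 'xsvtpjrq'
Operation: convert each letter to uppercase
Mapping: 'x'->'X', 's'->'S', 'v'->'V', 't'->'T', 'p'->'P', 'j'->'J', 'r'->'R', 'q'->'Q'
Result: XSVTPJRQ


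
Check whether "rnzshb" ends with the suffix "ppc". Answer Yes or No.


Input string: 'rnzshb'
Suffix to check: 'ppc'
Last 3 characters of input: 'shb'
Match: False
Result: No


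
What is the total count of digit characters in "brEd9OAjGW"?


Input string: 'brEd9OAjGW'
Operation: count digit characters (0-9)
Scan: 'b', 'r', 'E', 'd', '9'(digit), 'O', 'A', 'j', 'G', 'W'
Digits found: 1
Result: 1


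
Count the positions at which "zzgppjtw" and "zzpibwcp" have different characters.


String 1: 'zzgppjtw'
String 2: 'zzpibwcp'
Compare each position: pos 0: 'z'=='z', pos 1: 'z'=='z', pos 2: 'g'!='p', pos 3: 'p'!='i', pos 4: 'p'!='b', pos 5: 'j'!='w', pos 6: 't'!='c', pos 7: 'w'!='p'
Differing positions: 6
Hamming distance: 6


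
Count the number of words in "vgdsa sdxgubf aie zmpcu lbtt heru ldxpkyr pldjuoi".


Input string: 'vgdsa sdxgubf aie zmpcu lbtt heru ldxpkyr pldjuoi'
Operation: split by spaces
Words found: 'vgdsa', 'sdxgubf', 'aie', 'zmpcu', 'lbtt', 'heru', 'ldxpkyr', 'pldjuoi'
Word count: 8


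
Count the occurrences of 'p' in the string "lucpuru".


Input string: 'lucpuru'
Target character: 'p'
Scan each position: s[3]='p'
Matches found at indices: 3
Total: 1


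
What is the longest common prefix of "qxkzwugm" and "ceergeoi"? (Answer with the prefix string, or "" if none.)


String 1: 'qxkzwugm'
String 2: 'ceergeoi'
Compare position by position:
pos 0: 'q' vs 'c' differ -> stop
Longest common prefix: "" (length 0)


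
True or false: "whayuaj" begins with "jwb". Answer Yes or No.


Input string: 'whayuaj'
Prefix to check: 'jwb'
First 3 characters of input: 'wha'
Match: False
Result: No


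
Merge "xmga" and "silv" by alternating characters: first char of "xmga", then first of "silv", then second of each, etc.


String 1: 'xmga'
String 2: 'silv'
Operation: alternate characters
Pairs: 'x'+'s', 'm'+'i', 'g'+'l', 'a'+'v'
Result: xsmiglav


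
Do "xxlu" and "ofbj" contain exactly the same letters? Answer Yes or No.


String 1: 'xxlu' -> sorted: 'luxx'
String 2: 'ofbj' -> sorted: 'bfjo'
Compare sorted forms: 'luxx' != 'bfjo'
Anagram: No


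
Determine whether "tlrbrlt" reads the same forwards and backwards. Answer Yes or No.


Input string: 'tlrbrlt'
Reversed: 'tlrbrlt'
Compare pairs: s[0]='t' vs s[6]='t' (match), s[1]='l' vs s[5]='l' (match), s[2]='r' vs s[4]='r' (match)
Palindrome: Yes


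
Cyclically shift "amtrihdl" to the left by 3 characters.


Input: 'amtrihdl', shift = 3
Operation: split at index 3 and swap parts
Front part s[0:3] = 'amt'
Back part s[3:] = 'rihdl'
Rotated = back + front = 'rihdl' + 'amt'
Result: rihdlamt


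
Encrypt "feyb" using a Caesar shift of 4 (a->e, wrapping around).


Input: 'feyb', shift = 4
Operation: for each letter, (position + 4) mod 26
Mapping: 'f'(5+4=9)->'j', 'e'(4+4=8)->'i', 'y'(24+4=28, 28 mod 26=2)->'c', 'b'(1+4=5)->'f'
Result: jicf


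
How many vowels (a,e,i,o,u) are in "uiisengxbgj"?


Input string: 'uiisengxbgj'
Operation: count vowels (a, e, i, o, u)
Scan: s[0]='u' (vowel), s[1]='i' (vowel), s[2]='i' (vowel), s[3]='s', s[4]='e' (vowel), s[5]='n', s[6]='g', s[7]='x', s[8]='b', s[9]='g', s[10]='j'
Vowels found: 4
Result: 4


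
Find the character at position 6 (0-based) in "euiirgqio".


Input string: 'euiirgqio'
Operation: get character at index 6
Index mapping: s[0]='e', s[1]='u', s[2]='i', s[3]='i', s[4]='r', s[5]='g', s[6]='q'
Result: 'q'


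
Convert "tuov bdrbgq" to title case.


Input string: 'tuov bdrbgq'
Operation: capitalize first letter of each word
Word transformations: 'tuov'->'Tuov', 'bdrbgq'->'Bdrbgq'
Result: Tuov Bdrbgq


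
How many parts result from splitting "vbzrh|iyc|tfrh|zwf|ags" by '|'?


Input string: 'vbzrh|iyc|tfrh|zwf|ags'
Delimiter: '|'
Split result: 'vbzrh', 'iyc', 'tfrh', 'zwf', 'ags'
Number of parts: 5


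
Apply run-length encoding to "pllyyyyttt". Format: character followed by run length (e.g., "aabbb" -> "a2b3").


Input: 'pllyyyyttt'
Operation: identify consecutive runs
Runs: 'p' -> p1, 'll' -> l2, 'yyyy' -> y4, 'ttt' -> t3
Encoded: p1l2y4t3


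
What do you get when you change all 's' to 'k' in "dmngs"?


Input string: 'dmngs'
Operation: replace 's' with 'k'
Positions of 's': 4
After replacement: dmngk


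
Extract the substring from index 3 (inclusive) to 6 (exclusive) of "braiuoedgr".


Input string: 'braiuoedgr'
Operation: slice [3:6]
Extract characters: s[3]='i', s[4]='u', s[5]='o'
Result: iuo


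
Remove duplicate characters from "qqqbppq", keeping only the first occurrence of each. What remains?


Input: 'qqqbppq'
Operation: keep first occurrence of each character
Scan: s[0]='q' new -> keep; s[1]='q' seen -> skip; s[2]='q' seen -> skip; s[3]='b' new -> keep; s[4]='p' new -> keep; s[5]='p' seen -> skip; s[6]='q' seen -> skip
Result: qbp


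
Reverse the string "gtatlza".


Input string: 'gtatlza'
Operation: reverse character order
Original order: 'g' -> 't' -> 'a' -> 't' -> 'l' -> 'z' -> 'a'
Reversed order: 'a' -> 'z' -> 'l' -> 't' -> 'a' -> 't' -> 'g'
Result: azltatg


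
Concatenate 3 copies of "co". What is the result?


Input string: 'co'
Operation: repeat 3 times
Concatenation: 'co' + 'co' + 'co'
Result: cococo


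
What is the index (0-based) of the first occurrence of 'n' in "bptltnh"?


Input string: 'bptltnh'
Target: 'n'
Scanning left to right: s[0]='b', s[1]='p', s[2]='t', s[3]='l', s[4]='t', s[5]='n'
First match at index: 5


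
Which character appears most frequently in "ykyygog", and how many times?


Input: 'ykyygog'
Operation: tally each character
Counts: 'g':2, 'k':1, 'o':1, 'y':3
Maximum: 'y' appears 3 times


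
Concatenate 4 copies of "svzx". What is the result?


Input string: 'svzx'
Operation: repeat 4 times
Concatenation: 'svzx' + 'svzx' + 'svzx' + 'svzx'
Result: svzxsvzxsvzxsvzx


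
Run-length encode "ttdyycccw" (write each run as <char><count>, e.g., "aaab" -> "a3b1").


Input: 'ttdyycccw'
Operation: identify consecutive runs
Runs: 'tt' -> t2, 'd' -> d1, 'yy' -> y2, 'ccc' -> c3, 'w' -> w1
Encoded: t2d1y2c3w1


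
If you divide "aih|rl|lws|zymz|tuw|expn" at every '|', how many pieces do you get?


Input string: 'aih|rl|lws|zymz|tuw|expn'
Delimiter: '|'
Split result: 'aih', 'rl', 'lws', 'zymz', 'tuw', 'expn'
Number of parts: 6


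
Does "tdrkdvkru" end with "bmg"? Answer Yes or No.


Input string: 'tdrkdvkru'
Suffix to check: 'bmg'
Last 3 characters of input: 'kru'
Match: False
Result: No


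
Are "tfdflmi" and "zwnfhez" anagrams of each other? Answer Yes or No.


String 1: 'tfdflmi' -> sorted: 'dffilmt'
String 2: 'zwnfhez' -> sorted: 'efhnwzz'
Compare sorted forms: 'dffilmt' != 'efhnwzz'
Anagram: No


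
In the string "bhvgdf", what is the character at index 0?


Input string: 'bhvgdf'
Operation: get character at index 0
Index mapping: s[0]='b'
Result: 'b'


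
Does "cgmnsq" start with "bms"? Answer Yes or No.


Input string: 'cgmnsq'
Prefix to check: 'bms'
First 3 characters of input: 'cgm'
Match: False
Result: No


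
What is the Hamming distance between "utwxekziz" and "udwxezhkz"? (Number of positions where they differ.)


String 1: 'utwxekziz'
String 2: 'udwxezhkz'
Compare each position: pos 0: 'u'=='u', pos 1: 't'!='d', pos 2: 'w'=='w', pos 3: 'x'=='x', pos 4: 'e'=='e', pos 5: 'k'!='z', pos 6: 'z'!='h', pos 7: 'i'!='k', pos 8: 'z'=='z'
Differing positions: 4
Hamming distance: 4


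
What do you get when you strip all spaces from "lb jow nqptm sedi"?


Input string: 'lb jow nqptm sedi'
Operation: remove all spaces
Words: 'lb', 'jow', 'nqptm', 'sedi'
Join without spaces: lbjownqptmsedi


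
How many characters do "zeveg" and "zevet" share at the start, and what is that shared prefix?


String 1: 'zeveg'
String 2: 'zevet'
Compare position by position:
pos 0: 'z' vs 'z' match
pos 1: 'e' vs 'e' match
pos 2: 'v' vs 'v' match
pos 3: 'e' vs 'e' match
pos 4: 'g' vs 't' differ -> stop
Longest common prefix: "zeve" (length 4)


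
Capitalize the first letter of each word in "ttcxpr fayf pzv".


Input string: 'ttcxpr fayf pzv'
Operation: capitalize first letter of each word
Word transformations: 'ttcxpr'->'Ttcxpr', 'fayf'->'Fayf', 'pzv'->'Pzv'
Result: Ttcxpr Fayf Pzv


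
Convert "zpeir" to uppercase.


Input string: 'zpeir'
Operation: convert each letter to uppercase
Mapping: 'z'->'Z', 'p'->'P', 'e'->'E', 'i'->'I', 'r'->'R'
Result: ZPEIR


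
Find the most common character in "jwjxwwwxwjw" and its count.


Input: 'jwjxwwwxwjw'
Operation: tally each character
Counts: 'j':3, 'w':6, 'x':2
Maximum: 'w' appears 6 times


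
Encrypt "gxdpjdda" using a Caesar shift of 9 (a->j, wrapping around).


Input: 'gxdpjdda', shift = 9
Operation: for each letter, (position + 9) mod 26
Mapping: 'g'(6+9=15)->'p', 'x'(23+9=32, 32 mod 26=6)->'g', 'd'(3+9=12)->'m', 'p'(15+9=24)->'y', 'j'(9+9=18)->'s', 'd'(3+9=12)->'m', 'd'(3+9=12)->'m', 'a'(0+9=9)->'j'
Result: pgmysmmj


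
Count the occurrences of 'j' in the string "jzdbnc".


Input string: 'jzdbnc'
Target character: 'j'
Scan each position: s[0]='j'
Matches found at indices: 0
Total: 1


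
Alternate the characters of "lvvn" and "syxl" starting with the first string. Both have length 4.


String 1: 'lvvn'
String 2: 'syxl'
Operation: alternate characters
Pairs: 'l'+'s', 'v'+'y', 'v'+'x', 'n'+'l'
Result: lsvyvxnl


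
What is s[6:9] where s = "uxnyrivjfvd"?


Input string: 'uxnyrivjfvd'
Operation: slice [6:9]
Extract characters: s[6]='v', s[7]='j', s[8]='f'
Result: vjf


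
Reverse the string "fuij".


Input string: 'fuij'
Operation: reverse character order
Original order: 'f' -> 'u' -> 'i' -> 'j'
Reversed order: 'j' -> 'i' -> 'u' -> 'f'
Result: jiuf


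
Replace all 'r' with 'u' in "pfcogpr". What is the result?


Input string: 'pfcogpr'
Operation: replace 'r' with 'u'
Positions of 'r': 6
After replacement: pfcogpu


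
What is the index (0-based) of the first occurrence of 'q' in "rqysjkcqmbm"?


Input string: 'rqysjkcqmbm'
Target: 'q'
Scanning left to right: s[0]='r', s[1]='q'
First match at index: 1


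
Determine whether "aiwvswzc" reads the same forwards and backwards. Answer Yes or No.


Input string: 'aiwvswzc'
Reversed: 'czwsvwia'
Compare pairs: s[0]='a' vs s[7]='c' (mismatch), s[1]='i' vs s[6]='z' (mismatch), s[2]='w' vs s[5]='w' (match), s[3]='v' vs s[4]='s' (mismatch)
Palindrome: No


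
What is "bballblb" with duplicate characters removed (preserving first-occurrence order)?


Input: 'bballblb'
Operation: keep first occurrence of each character
Scan: s[0]='b' new -> keep; s[1]='b' seen -> skip; s[2]='a' new -> keep; s[3]='l' new -> keep; s[4]='l' seen -> skip; s[5]='b' seen -> skip; s[6]='l' seen -> skip; s[7]='b' seen -> skip
Result: bal


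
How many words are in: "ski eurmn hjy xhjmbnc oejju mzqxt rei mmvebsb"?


Input string: 'ski eurmn hjy xhjmbnc oejju mzqxt rei mmvebsb'
Operation: split by spaces
Words found: 'ski', 'eurmn', 'hjy', 'xhjmbnc', 'oejju', 'mzqxt', 'rei', 'mmvebsb'
Word count: 8


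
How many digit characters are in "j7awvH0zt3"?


Input string: 'j7awvH0zt3'
Operation: count digit characters (0-9)
Scan: 'j', '7'(digit), 'a', 'w', 'v', 'H', '0'(digit), 'z', 't', '3'(digit)
Digits found: 3
Result: 3


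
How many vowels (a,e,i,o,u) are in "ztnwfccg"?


Input string: 'ztnwfccg'
Operation: count vowels (a, e, i, o, u)
Scan: s[0]='z', s[1]='t', s[2]='n', s[3]='w', s[4]='f', s[5]='c', s[6]='c', s[7]='g'
Vowels found: 0
Result: 0


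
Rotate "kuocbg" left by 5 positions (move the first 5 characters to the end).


Input: 'kuocbg', shift = 5
Operation: split at index 5 and swap parts
Front part s[0:5] = 'kuocb'
Back part s[5:] = 'g'
Rotated = back + front = 'g' + 'kuocb'
Result: gkuocb


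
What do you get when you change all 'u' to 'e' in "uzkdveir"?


Input string: 'uzkdveir'
Operation: replace 'u' with 'e'
Positions of 'u': 0
After replacement: ezkdveir


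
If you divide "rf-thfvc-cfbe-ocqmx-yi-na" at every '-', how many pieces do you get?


Input string: 'rf-thfvc-cfbe-ocqmx-yi-na'
Delimiter: '-'
Split result: 'rf', 'thfvc', 'cfbe', 'ocqmx', 'yi', 'na'
Number of parts: 6


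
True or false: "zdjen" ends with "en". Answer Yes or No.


Input string: 'zdjen'
Suffix to check: 'en'
Last 2 characters of input: 'en'
Match: True
Result: Yes


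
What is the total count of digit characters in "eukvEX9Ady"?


Input string: 'eukvEX9Ady'
Operation: count digit characters (0-9)
Scan: 'e', 'u', 'k', 'v', 'E', 'X', '9'(digit), 'A', 'd', 'y'
Digits found: 1
Result: 1


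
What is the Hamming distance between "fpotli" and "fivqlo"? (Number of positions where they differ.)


String 1: 'fpotli'
String 2: 'fivqlo'
Compare each position: pos 0: 'f'=='f', pos 1: 'p'!='i', pos 2: 'o'!='v', pos 3: 't'!='q', pos 4: 'l'=='l', pos 5: 'i'!='o'
Differing positions: 4
Hamming distance: 4


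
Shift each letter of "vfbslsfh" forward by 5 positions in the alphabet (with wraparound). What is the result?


Input: 'vfbslsfh', shift = 5
Operation: for each letter, (position + 5) mod 26
Mapping: 'v'(21+5=26, 26 mod 26=0)->'a', 'f'(5+5=10)->'k', 'b'(1+5=6)->'g', 's'(18+5=23)->'x', 'l'(11+5=16)->'q', 's'(18+5=23)->'x', 'f'(5+5=10)->'k', 'h'(7+5=12)->'m'
Result: akgxqxkm


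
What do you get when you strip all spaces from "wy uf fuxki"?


Input string: 'wy uf fuxki'
Operation: remove all spaces
Words: 'wy', 'uf', 'fuxki'
Join without spaces: wyuffuxki


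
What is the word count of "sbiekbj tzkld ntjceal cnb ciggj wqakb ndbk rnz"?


Input string: 'sbiekbj tzkld ntjceal cnb ciggj wqakb ndbk rnz'
Operation: split by spaces
Words found: 'sbiekbj', 'tzkld', 'ntjceal', 'cnb', 'ciggj', 'wqakb', 'ndbk', 'rnz'
Word count: 8


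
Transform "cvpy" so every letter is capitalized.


Input string: 'cvpy'
Operation: convert each letter to uppercase
Mapping: 'c'->'C', 'v'->'V', 'p'->'P', 'y'->'Y'
Result: CVPY


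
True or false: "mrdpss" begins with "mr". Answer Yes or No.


Input string: 'mrdpss'
Prefix to check: 'mr'
First 2 characters of input: 'mr'
Match: True
Result: Yes


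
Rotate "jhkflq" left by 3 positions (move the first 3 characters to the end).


Input: 'jhkflq', shift = 3
Operation: split at index 3 and swap parts
Front part s[0:3] = 'jhk'
Back part s[3:] = 'flq'
Rotated = back + front = 'flq' + 'jhk'
Result: flqjhk


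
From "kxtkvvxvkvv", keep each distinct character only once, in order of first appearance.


Input: 'kxtkvvxvkvv'
Operation: keep first occurrence of each character
Scan: s[0]='k' new -> keep; s[1]='x' new -> keep; s[2]='t' new -> keep; s[3]='k' seen -> skip; s[4]='v' new -> keep; s[5]='v' seen -> skip; s[6]='x' seen -> skip; s[7]='v' seen -> skip; s[8]='k' seen -> skip; s[9]='v' seen -> skip; s[10]='v' seen -> skip
Result: kxtv


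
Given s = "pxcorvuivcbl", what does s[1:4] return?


Input string: 'pxcorvuivcbl'
Operation: slice [1:4]
Extract characters: s[1]='x', s[2]='c', s[3]='o'
Result: xco


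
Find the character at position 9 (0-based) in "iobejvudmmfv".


Input string: 'iobejvudmmfv'
Operation: get character at index 9
Index mapping: s[0]='i', s[1]='o', s[2]='b', s[3]='e', s[4]='j', s[5]='v', s[6]='u', s[7]='d', s[8]='m', s[9]='m'
Result: 'm'


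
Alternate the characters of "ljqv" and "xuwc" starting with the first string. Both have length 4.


String 1: 'ljqv'
String 2: 'xuwc'
Operation: alternate characters
Pairs: 'l'+'x', 'j'+'u', 'q'+'w', 'v'+'c'
Result: lxjuqwvc


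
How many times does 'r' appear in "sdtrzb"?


Input string: 'sdtrzb'
Target character: 'r'
Scan each position: s[3]='r'
Matches found at indices: 3
Total: 1


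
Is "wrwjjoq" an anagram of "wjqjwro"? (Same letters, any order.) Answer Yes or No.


String 1: 'wjqjwro' -> sorted: 'jjoqrww'
String 2: 'wrwjjoq' -> sorted: 'jjoqrww'
Compare sorted forms: 'jjoqrww' == 'jjoqrww'
Anagram: Yes


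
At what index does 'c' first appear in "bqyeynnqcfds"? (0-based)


Input string: 'bqyeynnqcfds'
Target: 'c'
Scanning left to right: s[0]='b', s[1]='q', s[2]='y', s[3]='e', s[4]='y', s[5]='n', s[6]='n', s[7]='q', s[8]='c'
First match at index: 8


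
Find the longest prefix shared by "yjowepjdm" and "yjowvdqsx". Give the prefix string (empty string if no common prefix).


String 1: 'yjowepjdm'
String 2: 'yjowvdqsx'
Compare position by position:
pos 0: 'y' vs 'y' match
pos 1: 'j' vs 'j' match
pos 2: 'o' vs 'o' match
pos 3: 'w' vs 'w' match
pos 4: 'e' vs 'v' differ -> stop
Longest common prefix: "yjow" (length 4)


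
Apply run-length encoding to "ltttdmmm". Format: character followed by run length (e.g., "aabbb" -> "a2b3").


Input: 'ltttdmmm'
Operation: identify consecutive runs
Runs: 'l' -> l1, 'ttt' -> t3, 'd' -> d1, 'mmm' -> m3
Encoded: l1t3d1m3


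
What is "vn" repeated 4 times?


Input string: 'vn'
Operation: repeat 4 times
Concatenation: 'vn' + 'vn' + 'vn' + 'vn'
Result: vnvnvnvn


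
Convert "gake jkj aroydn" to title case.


Input string: 'gake jkj aroydn'
Operation: capitalize first letter of each word
Word transformations: 'gake'->'Gake', 'jkj'->'Jkj', 'aroydn'->'Aroydn'
Result: Gake Jkj Aroydn


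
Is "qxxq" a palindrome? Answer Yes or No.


Input string: 'qxxq'
Reversed: 'qxxq'
Compare pairs: s[0]='q' vs s[3]='q' (match), s[1]='x' vs s[2]='x' (match)
Palindrome: Yes


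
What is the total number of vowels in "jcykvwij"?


Input string: 'jcykvwij'
Operation: count vowels (a, e, i, o, u)
Scan: s[0]='j', s[1]='c', s[2]='y', s[3]='k', s[4]='v', s[5]='w', s[6]='i' (vowel), s[7]='j'
Vowels found: 1
Result: 1


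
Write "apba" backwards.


Input string: 'apba'
Operation: reverse character order
Original order: 'a' -> 'p' -> 'b' -> 'a'
Reversed order: 'a' -> 'b' -> 'p' -> 'a'
Result: abpa


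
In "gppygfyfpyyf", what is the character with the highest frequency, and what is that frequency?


Input: 'gppygfyfpyyf'
Operation: tally each character
Counts: 'f':3, 'g':2, 'p':3, 'y':4
Maximum: 'y' appears 4 times


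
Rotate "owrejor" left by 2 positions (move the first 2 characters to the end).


Input: 'owrejor', shift = 2
Operation: split at index 2 and swap parts
Front part s[0:2] = 'ow'
Back part s[2:] = 'rejor'
Rotated = back + front = 'rejor' + 'ow'
Result: rejorow


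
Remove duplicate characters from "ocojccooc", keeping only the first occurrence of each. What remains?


Input: 'ocojccooc'
Operation: keep first occurrence of each character
Scan: s[0]='o' new -> keep; s[1]='c' new -> keep; s[2]='o' seen -> skip; s[3]='j' new -> keep; s[4]='c' seen -> skip; s[5]='c' seen -> skip; s[6]='o' seen -> skip; s[7]='o' seen -> skip; s[8]='c' seen -> skip
Result: ocj


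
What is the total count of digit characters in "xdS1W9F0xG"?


Input string: 'xdS1W9F0xG'
Operation: count digit characters (0-9)
Scan: 'x', 'd', 'S', '1'(digit), 'W', '9'(digit), 'F', '0'(digit), 'x', 'G'
Digits found: 3
Result: 3


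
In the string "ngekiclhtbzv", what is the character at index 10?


Input string: 'ngekiclhtbzv'
Operation: get character at index 10
Index mapping: s[0]='n', s[1]='g', s[2]='e', s[3]='k', s[4]='i', s[5]='c', s[6]='l', s[7]='h', s[8]='t', s[9]='b', s[10]='z'
Result: 'z'


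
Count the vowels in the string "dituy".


Input string: 'dituy'
Operation: count vowels (a, e, i, o, u)
Scan: s[0]='d', s[1]='i' (vowel), s[2]='t', s[3]='u' (vowel), s[4]='y'
Vowels found: 2
Result: 2


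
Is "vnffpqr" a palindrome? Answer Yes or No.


Input string: 'vnffpqr'
Reversed: 'rqpffnv'
Compare pairs: s[0]='v' vs s[6]='r' (mismatch), s[1]='n' vs s[5]='q' (mismatch), s[2]='f' vs s[4]='p' (mismatch)
Palindrome: No


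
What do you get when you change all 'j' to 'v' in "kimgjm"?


Input string: 'kimgjm'
Operation: replace 'j' with 'v'
Positions of 'j': 4
After replacement: kimgvm


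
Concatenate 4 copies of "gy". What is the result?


Input string: 'gy'
Operation: repeat 4 times
Concatenation: 'gy' + 'gy' + 'gy' + 'gy'
Result: gygygygy


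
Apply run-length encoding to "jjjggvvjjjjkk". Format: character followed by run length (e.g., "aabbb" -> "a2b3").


Input: 'jjjggvvjjjjkk'
Operation: identify consecutive runs
Runs: 'jjj' -> j3, 'gg' -> g2, 'vv' -> v2, 'jjjj' -> j4, 'kk' -> k2
Encoded: j3g2v2j4k2


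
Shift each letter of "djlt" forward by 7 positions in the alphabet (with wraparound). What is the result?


Input: 'djlt', shift = 7
Operation: for each letter, (position + 7) mod 26
Mapping: 'd'(3+7=10)->'k', 'j'(9+7=16)->'q', 'l'(11+7=18)->'s', 't'(19+7=26, 26 mod 26=0)->'a'
Result: kqsa


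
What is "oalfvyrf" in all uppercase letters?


Input string: 'oalfvyrf'
Operation: convert each letter to uppercase
Mapping: 'o'->'O', 'a'->'A', 'l'->'L', 'f'->'F', 'v'->'V', 'y'->'Y', 'r'->'R', 'f'->'F'
Result: OALFVYRF


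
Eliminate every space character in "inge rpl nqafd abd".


Input string: 'inge rpl nqafd abd'
Operation: remove all spaces
Words: 'inge', 'rpl', 'nqafd', 'abd'
Join without spaces: ingerplnqafdabd


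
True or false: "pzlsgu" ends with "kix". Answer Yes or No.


Input string: 'pzlsgu'
Suffix to check: 'kix'
Last 3 characters of input: 'sgu'
Match: False
Result: No


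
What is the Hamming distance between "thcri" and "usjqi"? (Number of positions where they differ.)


String 1: 'thcri'
String 2: 'usjqi'
Compare each position: pos 0: 't'!='u', pos 1: 'h'!='s', pos 2: 'c'!='j', pos 3: 'r'!='q', pos 4: 'i'=='i'
Differing positions: 4
Hamming distance: 4


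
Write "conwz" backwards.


Input string: 'conwz'
Operation: reverse character order
Original order: 'c' -> 'o' -> 'n' -> 'w' -> 'z'
Reversed order: 'z' -> 'w' -> 'n' -> 'o' -> 'c'
Result: zwnoc


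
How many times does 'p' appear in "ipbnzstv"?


Input string: 'ipbnzstv'
Target character: 'p'
Scan each position: s[1]='p'
Matches found at indices: 1
Total: 1


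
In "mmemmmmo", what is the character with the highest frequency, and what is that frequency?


Input: 'mmemmmmo'
Operation: tally each character
Counts: 'e':1, 'm':6, 'o':1
Maximum: 'm' appears 6 times


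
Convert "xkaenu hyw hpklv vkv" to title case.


Input string: 'xkaenu hyw hpklv vkv'
Operation: capitalize first letter of each word
Word transformations: 'xkaenu'->'Xkaenu', 'hyw'->'Hyw', 'hpklv'->'Hpklv', 'vkv'->'Vkv'
Result: Xkaenu Hyw Hpklv Vkv


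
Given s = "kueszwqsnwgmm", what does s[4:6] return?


Input string: 'kueszwqsnwgmm'
Operation: slice [4:6]
Extract characters: s[4]='z', s[5]='w'
Result: zw


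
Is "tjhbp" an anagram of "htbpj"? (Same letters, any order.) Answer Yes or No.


String 1: 'htbpj' -> sorted: 'bhjpt'
String 2: 'tjhbp' -> sorted: 'bhjpt'
Compare sorted forms: 'bhjpt' == 'bhjpt'
Anagram: Yes


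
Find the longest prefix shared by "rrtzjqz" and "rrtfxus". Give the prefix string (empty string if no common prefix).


String 1: 'rrtzjqz'
String 2: 'rrtfxus'
Compare position by position:
pos 0: 'r' vs 'r' match
pos 1: 'r' vs 'r' match
pos 2: 't' vs 't' match
pos 3: 'z' vs 'f' differ -> stop
Longest common prefix: "rrt" (length 3)


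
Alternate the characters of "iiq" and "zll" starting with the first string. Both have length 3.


String 1: 'iiq'
String 2: 'zll'
Operation: alternate characters
Pairs: 'i'+'z', 'i'+'l', 'q'+'l'
Result: izilql


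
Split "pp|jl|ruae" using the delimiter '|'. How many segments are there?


Input string: 'pp|jl|ruae'
Delimiter: '|'
Split result: 'pp', 'jl', 'ruae'
Number of parts: 3


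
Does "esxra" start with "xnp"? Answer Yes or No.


Input string: 'esxra'
Prefix to check: 'xnp'
First 3 characters of input: 'esx'
Match: False
Result: No


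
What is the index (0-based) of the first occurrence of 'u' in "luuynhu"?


Input string: 'luuynhu'
Target: 'u'
Scanning left to right: s[0]='l', s[1]='u'
First match at index: 1


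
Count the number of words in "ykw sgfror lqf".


Input string: 'ykw sgfror lqf'
Operation: split by spaces
Words found: 'ykw', 'sgfror', 'lqf'
Word count: 3


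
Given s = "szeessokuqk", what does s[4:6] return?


Input string: 'szeessokuqk'
Operation: slice [4:6]
Extract characters: s[4]='s', s[5]='s'
Result: ss


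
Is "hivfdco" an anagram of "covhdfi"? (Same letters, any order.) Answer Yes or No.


String 1: 'covhdfi' -> sorted: 'cdfhiov'
String 2: 'hivfdco' -> sorted: 'cdfhiov'
Compare sorted forms: 'cdfhiov' == 'cdfhiov'
Anagram: Yes


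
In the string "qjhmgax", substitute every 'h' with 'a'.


Input string: 'qjhmgax'
Operation: replace 'h' with 'a'
Positions of 'h': 2
After replacement: qjamgax


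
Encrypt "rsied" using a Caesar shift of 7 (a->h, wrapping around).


Input: 'rsied', shift = 7
Operation: for each letter, (position + 7) mod 26
Mapping: 'r'(17+7=24)->'y', 's'(18+7=25)->'z', 'i'(8+7=15)->'p', 'e'(4+7=11)->'l', 'd'(3+7=10)->'k'
Result: yzplk


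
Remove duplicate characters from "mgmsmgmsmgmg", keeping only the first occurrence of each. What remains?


Input: 'mgmsmgmsmgmg'
Operation: keep first occurrence of each character
Scan: s[0]='m' new -> keep; s[1]='g' new -> keep; s[2]='m' seen -> skip; s[3]='s' new -> keep; s[4]='m' seen -> skip; s[5]='g' seen -> skip; s[6]='m' seen -> skip; s[7]='s' seen -> skip; s[8]='m' seen -> skip; s[9]='g' seen -> skip; s[10]='m' seen -> skip; s[11]='g' seen -> skip
Result: mgs


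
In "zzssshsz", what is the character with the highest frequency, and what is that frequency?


Input: 'zzssshsz'
Operation: tally each character
Counts: 'h':1, 's':4, 'z':3
Maximum: 's' appears 4 times


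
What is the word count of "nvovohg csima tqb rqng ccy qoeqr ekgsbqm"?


Input string: 'nvovohg csima tqb rqng ccy qoeqr ekgsbqm'
Operation: split by spaces
Words found: 'nvovohg', 'csima', 'tqb', 'rqng', 'ccy', 'qoeqr', 'ekgsbqm'
Word count: 7


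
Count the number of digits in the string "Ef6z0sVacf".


Input string: 'Ef6z0sVacf'
Operation: count digit characters (0-9)
Scan: 'E', 'f', '6'(digit), 'z', '0'(digit), 's', 'V', 'a', 'c', 'f'
Digits found: 2
Result: 2


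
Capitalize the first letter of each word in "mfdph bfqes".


Input string: 'mfdph bfqes'
Operation: capitalize first letter of each word
Word transformations: 'mfdph'->'Mfdph', 'bfqes'->'Bfqes'
Result: Mfdph Bfqes


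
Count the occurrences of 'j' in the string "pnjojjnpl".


Input string: 'pnjojjnpl'
Target character: 'j'
Scan each position: s[2]='j', s[4]='j', s[5]='j'
Matches found at indices: 2, 4, 5
Total: 3


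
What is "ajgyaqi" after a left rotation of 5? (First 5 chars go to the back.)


Input: 'ajgyaqi', shift = 5
Operation: split at index 5 and swap parts
Front part s[0:5] = 'ajgya'
Back part s[5:] = 'qi'
Rotated = back + front = 'qi' + 'ajgya'
Result: qiajgya


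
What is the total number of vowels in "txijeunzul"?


Input string: 'txijeunzul'
Operation: count vowels (a, e, i, o, u)
Scan: s[0]='t', s[1]='x', s[2]='i' (vowel), s[3]='j', s[4]='e' (vowel), s[5]='u' (vowel), s[6]='n', s[7]='z', s[8]='u' (vowel), s[9]='l'
Vowels found: 4
Result: 4


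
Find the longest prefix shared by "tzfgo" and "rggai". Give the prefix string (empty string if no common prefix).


String 1: 'tzfgo'
String 2: 'rggai'
Compare position by position:
pos 0: 't' vs 'r' differ -> stop
Longest common prefix: "" (length 0)


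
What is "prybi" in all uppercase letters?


Input string: 'prybi'
Operation: convert each letter to uppercase
Mapping: 'p'->'P', 'r'->'R', 'y'->'Y', 'b'->'B', 'i'->'I'
Result: PRYBI


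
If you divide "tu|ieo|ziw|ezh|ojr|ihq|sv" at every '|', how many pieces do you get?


Input string: 'tu|ieo|ziw|ezh|ojr|ihq|sv'
Delimiter: '|'
Split result: 'tu', 'ieo', 'ziw', 'ezh', 'ojr', 'ihq', 'sv'
Number of parts: 7


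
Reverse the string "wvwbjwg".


Input string: 'wvwbjwg'
Operation: reverse character order
Original order: 'w' -> 'v' -> 'w' -> 'b' -> 'j' -> 'w' -> 'g'
Reversed order: 'g' -> 'w' -> 'j' -> 'b' -> 'w' -> 'v' -> 'w'
Result: gwjbwvw


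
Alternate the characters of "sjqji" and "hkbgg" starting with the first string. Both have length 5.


String 1: 'sjqji'
String 2: 'hkbgg'
Operation: alternate characters
Pairs: 's'+'h', 'j'+'k', 'q'+'b', 'j'+'g', 'i'+'g'
Result: shjkqbjgig


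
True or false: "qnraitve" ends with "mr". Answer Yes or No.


Input string: 'qnraitve'
Suffix to check: 'mr'
Last 2 characters of input: 've'
Match: False
Result: No


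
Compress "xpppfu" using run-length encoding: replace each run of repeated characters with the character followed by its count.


Input: 'xpppfu'
Operation: identify consecutive runs
Runs: 'x' -> x1, 'ppp' -> p3, 'f' -> f1, 'u' -> u1
Encoded: x1p3f1u1


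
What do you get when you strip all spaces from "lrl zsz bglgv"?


Input string: 'lrl zsz bglgv'
Operation: remove all spaces
Words: 'lrl', 'zsz', 'bglgv'
Join without spaces: lrlzszbglgv


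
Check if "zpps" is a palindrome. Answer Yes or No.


Input string: 'zpps'
Reversed: 'sppz'
Compare pairs: s[0]='z' vs s[3]='s' (mismatch), s[1]='p' vs s[2]='p' (match)
Palindrome: No


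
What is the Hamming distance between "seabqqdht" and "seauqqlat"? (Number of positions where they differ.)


String 1: 'seabqqdht'
String 2: 'seauqqlat'
Compare each position: pos 0: 's'=='s', pos 1: 'e'=='e', pos 2: 'a'=='a', pos 3: 'b'!='u', pos 4: 'q'=='q', pos 5: 'q'=='q', pos 6: 'd'!='l', pos 7: 'h'!='a', pos 8: 't'=='t'
Differing positions: 3
Hamming distance: 3


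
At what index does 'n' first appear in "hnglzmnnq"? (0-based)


Input string: 'hnglzmnnq'
Target: 'n'
Scanning left to right: s[0]='h', s[1]='n'
First match at index: 1


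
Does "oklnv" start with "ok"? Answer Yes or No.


Input string: 'oklnv'
Prefix to check: 'ok'
First 2 characters of input: 'ok'
Match: True
Result: Yes


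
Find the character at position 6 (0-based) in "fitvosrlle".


Input string: 'fitvosrlle'
Operation: get character at index 6
Index mapping: s[0]='f', s[1]='i', s[2]='t', s[3]='v', s[4]='o', s[5]='s', s[6]='r'
Result: 'r'


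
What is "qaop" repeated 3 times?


Input string: 'qaop'
Operation: repeat 3 times
Concatenation: 'qaop' + 'qaop' + 'qaop'
Result: qaopqaopqaop


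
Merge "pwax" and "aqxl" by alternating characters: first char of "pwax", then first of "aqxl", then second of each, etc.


String 1: 'pwax'
String 2: 'aqxl'
Operation: alternate characters
Pairs: 'p'+'a', 'w'+'q', 'a'+'x', 'x'+'l'
Result: pawqaxxl


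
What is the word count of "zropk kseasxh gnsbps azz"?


Input string: 'zropk kseasxh gnsbps azz'
Operation: split by spaces
Words found: 'zropk', 'kseasxh', 'gnsbps', 'azz'
Word count: 4


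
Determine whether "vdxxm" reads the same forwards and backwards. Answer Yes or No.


Input string: 'vdxxm'
Reversed: 'mxxdv'
Compare pairs: s[0]='v' vs s[4]='m' (mismatch), s[1]='d' vs s[3]='x' (mismatch)
Palindrome: No


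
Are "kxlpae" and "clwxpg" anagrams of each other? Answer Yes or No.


String 1: 'kxlpae' -> sorted: 'aeklpx'
String 2: 'clwxpg' -> sorted: 'cglpwx'
Compare sorted forms: 'aeklpx' != 'cglpwx'
Anagram: No


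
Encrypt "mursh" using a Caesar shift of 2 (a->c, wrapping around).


Input: 'mursh', shift = 2
Operation: for each letter, (position + 2) mod 26
Mapping: 'm'(12+2=14)->'o', 'u'(20+2=22)->'w', 'r'(17+2=19)->'t', 's'(18+2=20)->'u', 'h'(7+2=9)->'j'
Result: owtuj


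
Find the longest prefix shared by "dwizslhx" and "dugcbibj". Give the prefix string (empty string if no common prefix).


String 1: 'dwizslhx'
String 2: 'dugcbibj'
Compare position by position:
pos 0: 'd' vs 'd' match
pos 1: 'w' vs 'u' differ -> stop
Longest common prefix: "d" (length 1)


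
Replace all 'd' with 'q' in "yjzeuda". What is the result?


Input string: 'yjzeuda'
Operation: replace 'd' with 'q'
Positions of 'd': 5
After replacement: yjzeuqa


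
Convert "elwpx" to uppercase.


Input string: 'elwpx'
Operation: convert each letter to uppercase
Mapping: 'e'->'E', 'l'->'L', 'w'->'W', 'p'->'P', 'x'->'X'
Result: ELWPX


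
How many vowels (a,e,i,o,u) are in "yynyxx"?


Input string: 'yynyxx'
Operation: count vowels (a, e, i, o, u)
Scan: s[0]='y', s[1]='y', s[2]='n', s[3]='y', s[4]='x', s[5]='x'
Vowels found: 0
Result: 0


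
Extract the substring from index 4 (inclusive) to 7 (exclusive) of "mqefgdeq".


Input string: 'mqefgdeq'
Operation: slice [4:7]
Extract characters: s[4]='g', s[5]='d', s[6]='e'
Result: gde


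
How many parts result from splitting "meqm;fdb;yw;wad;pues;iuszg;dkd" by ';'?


Input string: 'meqm;fdb;yw;wad;pues;iuszg;dkd'
Delimiter: ';'
Split result: 'meqm', 'fdb', 'yw', 'wad', 'pues', 'iuszg', 'dkd'
Number of parts: 7


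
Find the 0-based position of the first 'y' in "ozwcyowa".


Input string: 'ozwcyowa'
Target: 'y'
Scanning left to right: s[0]='o', s[1]='z', s[2]='w', s[3]='c', s[4]='y'
First match at index: 4


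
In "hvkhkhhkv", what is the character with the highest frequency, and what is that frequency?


Input: 'hvkhkhhkv'
Operation: tally each character
Counts: 'h':4, 'k':3, 'v':2
Maximum: 'h' appears 4 times


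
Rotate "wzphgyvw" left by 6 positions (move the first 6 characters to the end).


Input: 'wzphgyvw', shift = 6
Operation: split at index 6 and swap parts
Front part s[0:6] = 'wzphgy'
Back part s[6:] = 'vw'
Rotated = back + front = 'vw' + 'wzphgy'
Result: vwwzphgy


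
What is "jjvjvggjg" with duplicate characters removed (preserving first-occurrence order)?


Input: 'jjvjvggjg'
Operation: keep first occurrence of each character
Scan: s[0]='j' new -> keep; s[1]='j' seen -> skip; s[2]='v' new -> keep; s[3]='j' seen -> skip; s[4]='v' seen -> skip; s[5]='g' new -> keep; s[6]='g' seen -> skip; s[7]='j' seen -> skip; s[8]='g' seen -> skip
Result: jvg


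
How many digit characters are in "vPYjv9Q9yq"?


Input string: 'vPYjv9Q9yq'
Operation: count digit characters (0-9)
Scan: 'v', 'P', 'Y', 'j', 'v', '9'(digit), 'Q', '9'(digit), 'y', 'q'
Digits found: 2
Result: 2


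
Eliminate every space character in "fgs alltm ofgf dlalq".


Input string: 'fgs alltm ofgf dlalq'
Operation: remove all spaces
Words: 'fgs', 'alltm', 'ofgf', 'dlalq'
Join without spaces: fgsalltmofgfdlalq


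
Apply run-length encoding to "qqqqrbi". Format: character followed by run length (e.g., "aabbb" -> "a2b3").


Input: 'qqqqrbi'
Operation: identify consecutive runs
Runs: 'qqqq' -> q4, 'r' -> r1, 'b' -> b1, 'i' -> i1
Encoded: q4r1b1i1


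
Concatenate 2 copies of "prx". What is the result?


Input string: 'prx'
Operation: repeat 2 times
Concatenation: 'prx' + 'prx'
Result: prxprx


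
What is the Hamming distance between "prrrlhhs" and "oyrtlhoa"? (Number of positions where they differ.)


String 1: 'prrrlhhs'
String 2: 'oyrtlhoa'
Compare each position: pos 0: 'p'!='o', pos 1: 'r'!='y', pos 2: 'r'=='r', pos 3: 'r'!='t', pos 4: 'l'=='l', pos 5: 'h'=='h', pos 6: 'h'!='o', pos 7: 's'!='a'
Differing positions: 5
Hamming distance: 5
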